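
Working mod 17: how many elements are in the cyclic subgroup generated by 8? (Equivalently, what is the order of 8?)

8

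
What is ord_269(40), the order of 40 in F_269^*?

268

The order of 40 must divide p − 1 = 268 = 2^2 · 67.
Divisors: 1, 2, 4, 67, 134, 268.
Check each in increasing order: 40^1 ≡ 40;  40^2 ≡ 255;  40^4 ≡ 196;  40^67 ≡ 82;  40^134 ≡ 268;  40^268 ≡ 1.
Smallest exponent giving 1 is 268.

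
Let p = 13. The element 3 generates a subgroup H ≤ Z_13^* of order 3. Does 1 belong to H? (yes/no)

yes

1 ∈ ⟨3⟩ iff 1^3 ≡ 1 (mod 13), since |⟨3⟩| = 3.
1^3 mod 13 = 1.
Since 1 = 1, 1 lies in the subgroup.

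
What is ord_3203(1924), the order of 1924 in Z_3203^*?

3202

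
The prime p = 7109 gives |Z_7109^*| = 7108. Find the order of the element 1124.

7108

The order of 1124 must divide p − 1 = 7108 = 2^2 · 1777.
Divisors: 1, 2, 4, 1777, 3554, 7108.
Check each in increasing order: 1124^1 ≡ 1124;  1124^2 ≡ 5083;  1124^4 ≡ 2783;  1124^1777 ≡ 6805;  1124^3554 ≡ 7108;  1124^7108 ≡ 1.
Smallest exponent giving 1 is 7108.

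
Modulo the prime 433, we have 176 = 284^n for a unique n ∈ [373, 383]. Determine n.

382

Compute 284^373 mod 433 = 395, then multiply by 284 repeatedly:
  284^373=395  284^374=33  284^375=279  284^376=430  284^377=14
  284^378=79  284^379=353  284^380=229  284^381=86  284^382=176
Found 176 at exponent 382.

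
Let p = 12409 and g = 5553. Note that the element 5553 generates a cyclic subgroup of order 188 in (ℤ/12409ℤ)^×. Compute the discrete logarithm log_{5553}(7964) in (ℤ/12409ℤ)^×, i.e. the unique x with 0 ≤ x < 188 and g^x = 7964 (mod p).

Baby-step giant-step with m = ceil(sqrt(188)) = 14.
Baby table (5553^j mod 12409 for j=0..13):
  0:1  1:5553  2:11853  3:2373  4:11320  5:8375  6:9852  7:9284
  8:7066  9:240  10:4957  11:3059  12:11115  13:11638
Giant step factor: 5553^(-14) ≡ 1491 (mod 12409).
Scan 7964·1491^i mod 12409 for i = 0, 1, …:
  i=0: 7964   i=1: 11320
Match at i=1, j=4: x = 1·14 + 4 = 18.

18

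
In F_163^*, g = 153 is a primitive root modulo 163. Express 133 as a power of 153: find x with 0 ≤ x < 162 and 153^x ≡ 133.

144

Baby-step giant-step with m = ceil(sqrt(162)) = 13.
Baby table (153^j mod 163 for j=0..12):
  0:1  1:153  2:100  3:141  4:57  5:82  6:158  7:50
  8:152  9:110  10:41  11:79  12:25
Giant step factor: 153^(-13) ≡ 148 (mod 163).
Scan 133·148^i mod 163 for i = 0, 1, …:
  i=0: 133   i=1: 124   i=2: 96   i=3: 27
  i=4: 84   i=5: 44   i=6: 155   i=7: 120
  i=8: 156   i=9: 105   i=10: 55   i=11: 153
Match at i=11, j=1: x = 11·13 + 1 = 144.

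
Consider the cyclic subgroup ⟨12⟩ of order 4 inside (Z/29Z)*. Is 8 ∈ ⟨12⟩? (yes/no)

no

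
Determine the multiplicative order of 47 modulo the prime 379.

The order of 47 must divide p − 1 = 378 = 2 · 3^3 · 7.
Divisors: 1, 2, 3, 6, 7, 9, 14, 18, 21, 27, 42, 54, 63, 126, 189, 378.
Check each in increasing order: 47^1 ≡ 47;  47^2 ≡ 314;  47^3 ≡ 356;  47^6 ≡ 150;  47^7 ≡ 228;  47^9 ≡ 340;  47^14 ≡ 61;  47^18 ≡ 5;  47^21 ≡ 264;  47^27 ≡ 184;  47^42 ≡ 339;  47^54 ≡ 125;  47^63 ≡ 52;  47^126 ≡ 51;  47^189 ≡ 378;  47^378 ≡ 1.
Smallest exponent giving 1 is 378.

378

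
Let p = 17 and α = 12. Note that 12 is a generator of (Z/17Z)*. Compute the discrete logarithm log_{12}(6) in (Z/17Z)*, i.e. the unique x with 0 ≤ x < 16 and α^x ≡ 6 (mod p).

Successive powers of 12 modulo 17:
  12^0=1  12^1=12  12^2=8  12^3=11  12^4=13  12^5=3
  12^6=2  12^7=7  12^8=16  12^9=5  12^10=9  12^11=6
So 12^11 ≡ 6 (mod 17), giving x = 11.

11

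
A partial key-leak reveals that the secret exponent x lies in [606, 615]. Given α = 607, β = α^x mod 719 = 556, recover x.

607

Compute 607^606 mod 719 = 637, then multiply by 607 repeatedly:
  607^606=637  607^607=556
Found 556 at exponent 607.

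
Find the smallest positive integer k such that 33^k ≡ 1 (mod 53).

The order of 33 must divide p − 1 = 52 = 2^2 · 13.
Divisors: 1, 2, 4, 13, 26, 52.
Check each in increasing order: 33^1 ≡ 33;  33^2 ≡ 29;  33^4 ≡ 46;  33^13 ≡ 23;  33^26 ≡ 52;  33^52 ≡ 1.
Smallest exponent giving 1 is 52.

52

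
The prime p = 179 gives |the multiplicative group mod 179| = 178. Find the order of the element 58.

178

The order of 58 must divide p − 1 = 178 = 2 · 89.
Divisors: 1, 2, 89, 178.
Check each in increasing order: 58^1 ≡ 58;  58^2 ≡ 142;  58^89 ≡ 178;  58^178 ≡ 1.
Smallest exponent giving 1 is 178.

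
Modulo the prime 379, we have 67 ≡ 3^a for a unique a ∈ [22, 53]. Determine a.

24

Compute 3^22 mod 379 = 218, then multiply by 3 repeatedly:
  3^22=218  3^23=275  3^24=67
Found 67 at exponent 24.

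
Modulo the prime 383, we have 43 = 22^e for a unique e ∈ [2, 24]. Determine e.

20

Compute 22^2 mod 383 = 101, then multiply by 22 repeatedly:
  22^2=101  22^3=307  22^4=243  22^5=367  22^6=31
  22^7=299  22^8=67  22^9=325  22^10=256  22^11=270
  22^12=195  22^13=77  22^14=162  22^15=117  22^16=276
  22^17=327  22^18=300  22^19=89  22^20=43
Found 43 at exponent 20.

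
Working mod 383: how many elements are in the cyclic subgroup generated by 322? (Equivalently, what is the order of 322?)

The order of 322 must divide p − 1 = 382 = 2 · 191.
Divisors: 1, 2, 191, 382.
Check each in increasing order: 322^1 ≡ 322;  322^2 ≡ 274;  322^191 ≡ 1.
Smallest exponent giving 1 is 191.

191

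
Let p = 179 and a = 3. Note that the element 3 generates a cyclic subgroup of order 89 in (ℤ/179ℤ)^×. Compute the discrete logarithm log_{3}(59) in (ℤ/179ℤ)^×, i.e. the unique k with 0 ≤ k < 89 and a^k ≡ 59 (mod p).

74

Baby-step giant-step with m = ceil(sqrt(89)) = 10.
Baby table (3^j mod 179 for j=0..9):
  0:1  1:3  2:9  3:27  4:81  5:64  6:13  7:39
  8:117  9:172
Giant step factor: 3^(-10) ≡ 17 (mod 179).
Scan 59·17^i mod 179 for i = 0, 1, …:
  i=0: 59   i=1: 108   i=2: 46   i=3: 66
  i=4: 48   i=5: 100   i=6: 89   i=7: 81
Match at i=7, j=4: k = 7·10 + 4 = 74.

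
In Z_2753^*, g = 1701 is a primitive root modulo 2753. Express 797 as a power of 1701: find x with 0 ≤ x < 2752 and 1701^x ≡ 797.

Baby-step giant-step with m = ceil(sqrt(2752)) = 53.
Baby table (1701^j mod 2753 for j=0..52):
  0:1  1:1701  2:2751  3:2104  4:4  5:1298  6:2745  7:157
  8:16  9:2439  10:2721  11:628  12:64  13:1497  14:2625  15:2512
  16:256  17:482  18:2241  19:1789  20:1024  21:1928  22:705  23:1650
  24:1343  25:2206  26:67  27:1094  28:2619  29:565  30:268  31:1623
  32:2217  33:2260  34:1072  35:986  36:609  37:781  38:1535  39:1191
  40:2436  41:371  42:634  43:2011  44:1485  45:1484  46:2536  47:2538
  48:434  49:430  50:1885  51:1893  52:1736
Giant step factor: 1701^(-53) ≡ 549 (mod 2753).
Scan 797·549^i mod 2753 for i = 0, 1, …:
  i=0: 797   i=1: 2579   i=2: 829   i=3: 876
  i=4: 1902   i=5: 811   i=6: 2006   i=7: 94
  i=8: 2052   i=9: 571     …   i=43: 1381
  i=44: 1094
Match at i=44, j=27: x = 44·53 + 27 = 2359.

2359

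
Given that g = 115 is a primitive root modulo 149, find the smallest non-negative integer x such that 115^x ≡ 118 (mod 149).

Baby-step giant-step with m = ceil(sqrt(148)) = 13.
Baby table (115^j mod 149 for j=0..12):
  0:1  1:115  2:113  3:32  4:104  5:40  6:130  7:50
  8:88  9:137  10:110  11:134  12:63
Giant step factor: 115^(-13) ≡ 141 (mod 149).
Scan 118·141^i mod 149 for i = 0, 1, …:
  i=0: 118   i=1: 99   i=2: 102   i=3: 78
  i=4: 121   i=5: 75   i=6: 145   i=7: 32
Match at i=7, j=3: x = 7·13 + 3 = 94.

94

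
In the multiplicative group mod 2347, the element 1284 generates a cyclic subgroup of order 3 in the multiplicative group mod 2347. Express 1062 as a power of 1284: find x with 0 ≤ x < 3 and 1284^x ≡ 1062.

2

Successive powers of 1284 modulo 2347:
  1284^0=1  1284^1=1284  1284^2=1062
So 1284^2 ≡ 1062 (mod 2347), giving x = 2.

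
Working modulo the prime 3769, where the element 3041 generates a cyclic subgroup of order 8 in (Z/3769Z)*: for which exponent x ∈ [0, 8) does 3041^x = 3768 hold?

Successive powers of 3041 modulo 3769:
  3041^0=1  3041^1=3041  3041^2=2324  3041^3=409  3041^4=3768
So 3041^4 ≡ 3768 (mod 3769), giving x = 4.

4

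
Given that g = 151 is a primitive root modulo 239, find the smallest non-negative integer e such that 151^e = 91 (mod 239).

12

Successive powers of 151 modulo 239:
  151^0=1  151^1=151  151^2=96  151^3=156  151^4=134  151^5=158
  151^6=197  151^7=111  151^8=31  151^9=140  151^10=108  151^11=56
  151^12=91
So 151^12 ≡ 91 (mod 239), giving e = 12.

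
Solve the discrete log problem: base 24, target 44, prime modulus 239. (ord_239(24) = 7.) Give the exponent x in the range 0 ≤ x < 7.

Successive powers of 24 modulo 239:
  24^0=1  24^1=24  24^2=98  24^3=201  24^4=44
So 24^4 ≡ 44 (mod 239), giving x = 4.

4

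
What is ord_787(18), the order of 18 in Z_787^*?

The order of 18 must divide p − 1 = 786 = 2 · 3 · 131.
Divisors: 1, 2, 3, 6, 131, 262, 393, 786.
Check each in increasing order: 18^1 ≡ 18;  18^2 ≡ 324;  18^3 ≡ 323;  18^6 ≡ 445;  18^131 ≡ 380;  18^262 ≡ 379;  18^393 ≡ 786;  18^786 ≡ 1.
Smallest exponent giving 1 is 786.

786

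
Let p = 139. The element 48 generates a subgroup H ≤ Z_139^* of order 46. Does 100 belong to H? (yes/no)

100 ∈ ⟨48⟩ iff 100^46 ≡ 1 (mod 139), since |⟨48⟩| = 46.
100^46 mod 139 = 1.
Since 1 = 1, 100 lies in the subgroup.

yes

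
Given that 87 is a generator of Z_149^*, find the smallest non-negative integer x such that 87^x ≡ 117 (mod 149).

Baby-step giant-step with m = ceil(sqrt(148)) = 13.
Baby table (87^j mod 149 for j=0..12):
  0:1  1:87  2:119  3:72  4:6  5:75  6:118  7:134
  8:36  9:3  10:112  11:59  12:67
Giant step factor: 87^(-13) ≡ 58 (mod 149).
Scan 117·58^i mod 149 for i = 0, 1, …:
  i=0: 117   i=1: 81   i=2: 79   i=3: 112
Match at i=3, j=10: x = 3·13 + 10 = 49.

49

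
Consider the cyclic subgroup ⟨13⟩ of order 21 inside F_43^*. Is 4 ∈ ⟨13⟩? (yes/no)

yes

⟨13⟩ has order 21; its elements mod 43 are {1, 4, 6, 9, 10, 11, 13, 14, 15, 16, 17, 21, 23, 24, 25, 31, 35, 36, 38, 40, 41}.
4 is in this set.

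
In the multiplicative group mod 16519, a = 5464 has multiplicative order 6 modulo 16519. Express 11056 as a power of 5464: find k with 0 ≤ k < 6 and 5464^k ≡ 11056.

Successive powers of 5464 modulo 16519:
  5464^0=1  5464^1=5464  5464^2=5463  5464^3=16518  5464^4=11055  5464^5=11056
So 5464^5 ≡ 11056 (mod 16519), giving k = 5.

5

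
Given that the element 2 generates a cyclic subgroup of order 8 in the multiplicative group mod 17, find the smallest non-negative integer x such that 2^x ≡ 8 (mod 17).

3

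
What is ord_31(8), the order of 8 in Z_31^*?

The order of 8 must divide p − 1 = 30 = 2 · 3 · 5.
Divisors: 1, 2, 3, 5, 6, 10, 15, 30.
Check each in increasing order: 8^1 ≡ 8;  8^2 ≡ 2;  8^3 ≡ 16;  8^5 ≡ 1.
Smallest exponent giving 1 is 5.

5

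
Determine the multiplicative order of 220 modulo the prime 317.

The order of 220 must divide p − 1 = 316 = 2^2 · 79.
Divisors: 1, 2, 4, 79, 158, 316.
Check each in increasing order: 220^1 ≡ 220;  220^2 ≡ 216;  220^4 ≡ 57;  220^79 ≡ 203;  220^158 ≡ 316;  220^316 ≡ 1.
Smallest exponent giving 1 is 316.

316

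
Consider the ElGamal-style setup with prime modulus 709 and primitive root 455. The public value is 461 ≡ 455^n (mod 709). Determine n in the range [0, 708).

344

Baby-step giant-step with m = ceil(sqrt(708)) = 27.
Baby table (455^j mod 709 for j=0..26):
  0:1  1:455  2:706  3:53  4:9  5:550  6:682  7:477
  8:81  9:696  10:466  11:39  12:20  13:592  14:649  15:351
  16:180  17:365  18:169  19:323  20:202  21:449  22:103  23:71
  24:400  25:496  26:218
Giant step factor: 455^(-27) ≡ 395 (mod 709).
Scan 461·395^i mod 709 for i = 0, 1, …:
  i=0: 461   i=1: 591   i=2: 184   i=3: 362
  i=4: 481   i=5: 692   i=6: 375   i=7: 653
  i=8: 568   i=9: 316   i=10: 36   i=11: 40
  i=12: 202
Match at i=12, j=20: n = 12·27 + 20 = 344.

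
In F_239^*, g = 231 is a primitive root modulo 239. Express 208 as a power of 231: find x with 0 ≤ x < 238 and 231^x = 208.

31

Baby-step giant-step with m = ceil(sqrt(238)) = 16.
Baby table (231^j mod 239 for j=0..15):
  0:1  1:231  2:64  3:205  4:33  5:214  6:200  7:73
  8:133  9:131  10:147  11:19  12:87  13:21  14:71  15:149
Giant step factor: 231^(-16) ≡ 80 (mod 239).
Scan 208·80^i mod 239 for i = 0, 1, …:
  i=0: 208   i=1: 149
Match at i=1, j=15: x = 1·16 + 15 = 31.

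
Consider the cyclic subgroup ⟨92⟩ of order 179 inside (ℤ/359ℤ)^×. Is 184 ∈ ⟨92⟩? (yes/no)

184 ∈ ⟨92⟩ iff 184^179 ≡ 1 (mod 359), since |⟨92⟩| = 179.
184^179 mod 359 = 1.
Since 1 = 1, 184 lies in the subgroup.

yes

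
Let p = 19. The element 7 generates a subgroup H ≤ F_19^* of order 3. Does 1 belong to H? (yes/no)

yes

⟨7⟩ has order 3; its elements mod 19 are {1, 7, 11}.
1 is in this set.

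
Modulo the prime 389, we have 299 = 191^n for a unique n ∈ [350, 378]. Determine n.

365

Compute 191^350 mod 389 = 68, then multiply by 191 repeatedly:
  191^350=68  191^351=151  191^352=55  191^353=2  191^354=382
  191^355=219  191^356=206  191^357=57  191^358=384  191^359=212
  191^360=36  191^361=263  191^362=52  191^363=207  191^364=248
  191^365=299
Found 299 at exponent 365.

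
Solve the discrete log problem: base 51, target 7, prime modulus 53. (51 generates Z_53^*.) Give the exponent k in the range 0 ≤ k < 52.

Successive powers of 51 modulo 53:
  51^0=1  51^1=51  51^2=4  51^3=45  51^4=16  51^5=21
  51^6=11  51^7=31  51^8=44  51^9=18  51^10=17  51^11=19
  51^12=15  51^13=23  51^14=7
So 51^14 ≡ 7 (mod 53), giving k = 14.

14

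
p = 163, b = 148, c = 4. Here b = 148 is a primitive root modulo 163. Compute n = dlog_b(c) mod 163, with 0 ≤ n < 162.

88

Baby-step giant-step with m = ceil(sqrt(162)) = 13.
Baby table (148^j mod 163 for j=0..12):
  0:1  1:148  2:62  3:48  4:95  5:42  6:22  7:159
  8:60  9:78  10:134  11:109  12:158
Giant step factor: 148^(-13) ≡ 50 (mod 163).
Scan 4·50^i mod 163 for i = 0, 1, …:
  i=0: 4   i=1: 37   i=2: 57   i=3: 79
  i=4: 38   i=5: 107   i=6: 134
Match at i=6, j=10: n = 6·13 + 10 = 88.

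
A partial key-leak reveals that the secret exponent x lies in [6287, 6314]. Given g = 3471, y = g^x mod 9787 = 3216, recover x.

Compute 3471^6287 mod 9787 = 6800, then multiply by 3471 repeatedly:
  3471^6287=6800  3471^6288=6343  3471^6289=5590  3471^6290=5056  3471^6291=1285
  3471^6292=7150  3471^6293=7605  3471^6294=1416  3471^6295=1862  3471^6296=3582
  3471^6297=3632  3471^6298=1016  3471^6299=3216
Found 3216 at exponent 6299.

6299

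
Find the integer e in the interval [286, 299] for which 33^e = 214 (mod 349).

286

Compute 33^286 mod 349 = 214, then multiply by 33 repeatedly:
  33^286=214
Found 214 at exponent 286.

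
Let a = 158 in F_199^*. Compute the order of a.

The order of 158 must divide p − 1 = 198 = 2 · 3^2 · 11.
Divisors: 1, 2, 3, 6, 9, 11, 18, 22, 33, 66, 99, 198.
Check each in increasing order: 158^1 ≡ 158;  158^2 ≡ 89;  158^3 ≡ 132;  158^6 ≡ 111;  158^9 ≡ 125;  158^11 ≡ 180;  158^18 ≡ 103;  158^22 ≡ 162;  158^33 ≡ 106;  158^66 ≡ 92;  158^99 ≡ 1.
Smallest exponent giving 1 is 99.

99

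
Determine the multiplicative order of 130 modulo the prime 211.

210

The order of 130 must divide p − 1 = 210 = 2 · 3 · 5 · 7.
Divisors: 1, 2, 3, 5, 6, 7, 10, 14, 15, 21, 30, 35, 42, 70, 105, 210.
Check each in increasing order: 130^1 ≡ 130;  130^2 ≡ 20;  130^3 ≡ 68;  130^5 ≡ 94;  130^6 ≡ 193;  130^7 ≡ 192;  130^10 ≡ 185;  130^14 ≡ 150;  130^15 ≡ 88;  130^21 ≡ 104;  130^30 ≡ 148;  130^35 ≡ 197;  130^42 ≡ 55;  130^70 ≡ 196;  130^105 ≡ 210;  130^210 ≡ 1.
Smallest exponent giving 1 is 210.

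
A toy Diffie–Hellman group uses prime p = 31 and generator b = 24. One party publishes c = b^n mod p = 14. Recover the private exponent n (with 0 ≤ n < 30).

Successive powers of 24 modulo 31:
  24^0=1  24^1=24  24^2=18  24^3=29  24^4=14
So 24^4 ≡ 14 (mod 31), giving n = 4.

4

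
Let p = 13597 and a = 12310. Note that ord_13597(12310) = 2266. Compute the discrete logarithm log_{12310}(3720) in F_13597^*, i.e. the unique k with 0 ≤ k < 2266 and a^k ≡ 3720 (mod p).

336

Baby-step giant-step with m = ceil(sqrt(2266)) = 48.
Baby table (12310^j mod 13597 for j=0..47):
  0:1  1:12310  2:11132  3:4354  4:11963  5:9020  6:3098  7:10392
  8:4944  9:468  10:9549  11:2125  12:11719  13:10317  14:6290  15:8582
  16:9327  17:2302  18:1472  19:9116  20:1919  21:4901  22:1421  23:6768
  24:5261  25:399  26:3173  27:9046  28:10427  29:690  30:9372  31:12372
  32:12920  33:1091  34:9971  35:2891  36:4861  37:12110  38:10189  39:7862
  40:11371  41:9492  42:7499  43:2657  44:6885  45:4249  46:11128  47:9502
Giant step factor: 12310^(-48) ≡ 2567 (mod 13597).
Scan 3720·2567^i mod 13597 for i = 0, 1, …:
  i=0: 3720   i=1: 4146   i=2: 9928   i=3: 4398
  i=4: 4156   i=5: 8404   i=6: 8226   i=7: 1
Match at i=7, j=0: k = 7·48 + 0 = 336.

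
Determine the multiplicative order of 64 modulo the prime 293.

The order of 64 must divide p − 1 = 292 = 2^2 · 73.
Divisors: 1, 2, 4, 73, 146, 292.
Check each in increasing order: 64^1 ≡ 64;  64^2 ≡ 287;  64^4 ≡ 36;  64^73 ≡ 292;  64^146 ≡ 1.
Smallest exponent giving 1 is 146.

146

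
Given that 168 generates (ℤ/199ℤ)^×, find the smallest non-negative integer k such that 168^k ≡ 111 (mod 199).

Baby-step giant-step with m = ceil(sqrt(198)) = 15.
Baby table (168^j mod 199 for j=0..14):
  0:1  1:168  2:165  3:59  4:161  5:183  6:98  7:146
  8:51  9:11  10:57  11:24  12:52  13:179  14:23
Giant step factor: 168^(-15) ≡ 12 (mod 199).
Scan 111·12^i mod 199 for i = 0, 1, …:
  i=0: 111   i=1: 138   i=2: 64   i=3: 171
  i=4: 62   i=5: 147   i=6: 172   i=7: 74
  i=8: 92   i=9: 109   i=10: 114   i=11: 174
  i=12: 98
Match at i=12, j=6: k = 12·15 + 6 = 186.

186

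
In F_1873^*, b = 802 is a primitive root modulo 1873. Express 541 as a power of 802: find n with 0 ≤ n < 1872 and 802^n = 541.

231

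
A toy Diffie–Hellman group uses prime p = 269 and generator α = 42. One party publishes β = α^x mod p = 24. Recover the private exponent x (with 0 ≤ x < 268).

192

Baby-step giant-step with m = ceil(sqrt(268)) = 17.
Baby table (42^j mod 269 for j=0..16):
  0:1  1:42  2:150  3:113  4:173  5:3  6:126  7:181
  8:70  9:250  10:9  11:109  12:5  13:210  14:212  15:27
  16:58
Giant step factor: 42^(-17) ≡ 18 (mod 269).
Scan 24·18^i mod 269 for i = 0, 1, …:
  i=0: 24   i=1: 163   i=2: 244   i=3: 88
  i=4: 239   i=5: 267   i=6: 233   i=7: 159
  i=8: 172   i=9: 137   i=10: 45   i=11: 3
Match at i=11, j=5: x = 11·17 + 5 = 192.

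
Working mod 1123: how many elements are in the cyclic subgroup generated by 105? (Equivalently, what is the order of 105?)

561

The order of 105 must divide p − 1 = 1122 = 2 · 3 · 11 · 17.
Divisors: 1, 2, 3, 6, 11, 17, 22, 33, 34, 51, 66, 102, 187, 374, 561, 1122.
Check each in increasing order: 105^1 ≡ 105;  105^2 ≡ 918;  105^3 ≡ 935;  105^6 ≡ 531;  105^11 ≡ 311;  105^17 ≡ 60;  105^22 ≡ 143;  105^33 ≡ 676;  105^34 ≡ 231;  105^51 ≡ 384;  105^66 ≡ 1038;  105^102 ≡ 343;  105^187 ≡ 33;  105^374 ≡ 1089;  105^561 ≡ 1.
Smallest exponent giving 1 is 561.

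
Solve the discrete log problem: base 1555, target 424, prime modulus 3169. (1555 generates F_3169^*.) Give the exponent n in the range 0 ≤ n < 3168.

Baby-step giant-step with m = ceil(sqrt(3168)) = 57.
Baby table (1555^j mod 3169 for j=0..56):
  0:1  1:1555  2:78  3:868  4:2915  5:1155  6:2371  7:1358
  8:1136  9:1347  10:3045  11:489  12:3004  13:114  14:2975  15:2554
  16:713  17:2734  18:1741  19:929  20:2700  21:2744  22:1446  23:1709
  24:1873  25:204  26:320  27:67  28:2777  29:2057  30:1114  31:1996
  32:1329  33:407  34:2254  35:56  36:1517  37:1199  38:1073  39:1621
  40:1300  41:2847  42:3161  43:236  44:2545  45:2563  46:2032  47:267
  48:46  49:1812  50:419  51:1900  52:992  53:2426  54:1320  55:2257
  56:1552
Giant step factor: 1555^(-57) ≡ 1437 (mod 3169).
Scan 424·1437^i mod 3169 for i = 0, 1, …:
  i=0: 424   i=1: 840   i=2: 2860   i=3: 2796
  i=4: 2729   i=5: 1520   i=6: 799   i=7: 985
  i=8: 2071   i=9: 336     …   i=43: 2576
  i=44: 320
Match at i=44, j=26: n = 44·57 + 26 = 2534.

2534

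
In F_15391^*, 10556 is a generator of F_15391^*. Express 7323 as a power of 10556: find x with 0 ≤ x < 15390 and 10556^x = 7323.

10402

Baby-step giant-step with m = ceil(sqrt(15390)) = 125.
Baby table (10556^j mod 15391 for j=0..124):
  0:1  1:10556  2:13687  3:4655  4:10108  5:9636  6:13888  7:2453
  8:6206  9:6440  10:13984  11:23  12:11923  13:6981  14:14719  15:1619
  16:6154  17:11604  18:10246  19:4219  20:9601  21:13812  22:529  23:12582
  24:6653  25:15326  26:6455  27:3023  28:5245  29:4793  30:4691  31:5349
  32:9856  33:12167  34:12348  35:14500  36:13896  37:9946  38:7965  39:12898
  40:2502  41:156  42:15290  43:11214  44:2803  45:6966  46:10289  47:11788
  48:13284  49:13894  50:4225  51:11373  52:3588  53:13068  54:11666  55:2905
  56:6308  57:5782  58:9477  59:13103  60:11742  61:4829  62:15323  63:5569
  64:8135  65:6671  66:5251  67:6565  68:9858  69:2497  70:8940  71:8419
  72:3330  73:13827  74:4959  75:2413  76:14914  77:13036  78:12476  79:11260
  80:11258  81:5537  82:8945  83:15026  84:10201  85:6320  86:9326  87:4420
  88:7399  89:9910  90:12724  91:12678  92:4223  93:5652  94:6996  95:3758
  96:6841  97:14415  98:9314  99:876  100:12456  101:223  102:14556  103:4783
  104:6868  105:6998  106:9479  107:3433  108:8334  109:14139  110:4757  111:9450
  112:5129  113:11577  114:2272  115:4054  116:7044  117:2543  118:2004  119:6990
  120:1986  121:1674  122:1876  123:10230  124:4624
Giant step factor: 10556^(-125) ≡ 12036 (mod 15391).
Scan 7323·12036^i mod 15391 for i = 0, 1, …:
  i=0: 7323   i=1: 10762   i=2: 776   i=3: 12990
  i=4: 5862   i=5: 2688   i=6: 886   i=7: 13324
  i=8: 8835   i=9: 1641     …   i=82: 12055
  i=83: 3023
Match at i=83, j=27: x = 83·125 + 27 = 10402.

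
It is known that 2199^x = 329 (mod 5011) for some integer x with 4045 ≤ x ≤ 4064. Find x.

4056

Compute 2199^4045 mod 5011 = 255, then multiply by 2199 repeatedly:
  2199^4045=255  2199^4046=4524  2199^4047=1441  2199^4048=1807  2199^4049=4881
  2199^4050=4768  2199^4051=1820  2199^4052=3402  2199^4053=4586  2199^4054=2482
  2199^4055=939  2199^4056=329
Found 329 at exponent 4056.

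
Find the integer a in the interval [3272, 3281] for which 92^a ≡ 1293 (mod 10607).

Compute 92^3272 mod 10607 = 9814, then multiply by 92 repeatedly:
  92^3272=9814  92^3273=1293
Found 1293 at exponent 3273.

3273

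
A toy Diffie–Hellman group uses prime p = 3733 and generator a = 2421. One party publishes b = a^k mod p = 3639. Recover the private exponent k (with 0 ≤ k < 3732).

3216

Baby-step giant-step with m = ceil(sqrt(3732)) = 62.
Baby table (2421^j mod 3733 for j=0..61):
  0:1  1:2421  2:431  3:1944  4:2844  5:1672  6:1340  7:163
  8:2658  9:3059  10:3300  11:680  12:27  13:1906  14:438  15:226
  16:2128  17:348  18:2583  19:668  20:839  21:467  22:3241  23:3428
  24:729  25:2933  26:627  27:2369  28:1461  29:1930  30:2547  31:3104
  32:255  33:1410  34:1648  35:2964  36:1018  37:798  38:1997  39:502
  40:2117  41:3581  42:1575  43:1682  44:3152  45:740  46:3433  47:1635
  48:1355  49:2881  50:1657  51:2355  52:1164  53:3362  54:1462  55:618
  56:2978  57:1315  58:3099  59:3082  60:2988  61:3127
Giant step factor: 2421^(-62) ≡ 3602 (mod 3733).
Scan 3639·3602^i mod 3733 for i = 0, 1, …:
  i=0: 3639   i=1: 1115   i=2: 3255   i=3: 2890
  i=4: 2176   i=5: 2385   i=6: 1137   i=7: 373
  i=8: 3399   i=9: 2691     …   i=50: 2525
  i=51: 1462
Match at i=51, j=54: k = 51·62 + 54 = 3216.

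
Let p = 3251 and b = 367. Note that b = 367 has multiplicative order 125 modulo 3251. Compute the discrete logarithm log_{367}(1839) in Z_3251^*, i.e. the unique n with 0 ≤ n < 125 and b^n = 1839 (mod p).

67

Baby-step giant-step with m = ceil(sqrt(125)) = 12.
Baby table (367^j mod 3251 for j=0..11):
  0:1  1:367  2:1398  3:2659  4:553  5:1389  6:2607  7:975
  8:215  9:881  10:1478  11:2760
Giant step factor: 367^(-12) ≡ 362 (mod 3251).
Scan 1839·362^i mod 3251 for i = 0, 1, …:
  i=0: 1839   i=1: 2514   i=2: 3039   i=3: 1280
  i=4: 1718   i=5: 975
Match at i=5, j=7: n = 5·12 + 7 = 67.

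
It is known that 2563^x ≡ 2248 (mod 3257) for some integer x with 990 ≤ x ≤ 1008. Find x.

1005

Compute 2563^990 mod 3257 = 2220, then multiply by 2563 repeatedly:
  2563^990=2220  2563^991=3138  2563^992=1161  2563^993=2002  2563^994=1351
  2563^995=422  2563^996=262  2563^997=564  2563^998=2681  2563^999=2390
  2563^1000=2410  2563^1001=1558  2563^1002=72  2563^1003=2144  2563^1004=513
  2563^1005=2248
Found 2248 at exponent 1005.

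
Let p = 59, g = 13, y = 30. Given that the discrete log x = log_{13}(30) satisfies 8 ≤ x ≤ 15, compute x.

9

Compute 13^8 mod 59 = 25, then multiply by 13 repeatedly:
  13^8=25  13^9=30
Found 30 at exponent 9.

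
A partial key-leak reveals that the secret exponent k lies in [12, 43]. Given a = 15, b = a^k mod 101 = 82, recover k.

Compute 15^12 mod 101 = 88, then multiply by 15 repeatedly:
  15^12=88  15^13=7  15^14=4  15^15=60  15^16=92
  15^17=67  15^18=96  15^19=26  15^20=87  15^21=93
  15^22=82
Found 82 at exponent 22.

22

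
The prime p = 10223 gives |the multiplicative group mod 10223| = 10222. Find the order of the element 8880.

10222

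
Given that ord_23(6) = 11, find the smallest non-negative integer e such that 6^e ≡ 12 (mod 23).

6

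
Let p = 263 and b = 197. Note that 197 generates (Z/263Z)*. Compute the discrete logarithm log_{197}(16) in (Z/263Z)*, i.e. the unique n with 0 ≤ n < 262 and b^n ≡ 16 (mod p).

260

Baby-step giant-step with m = ceil(sqrt(262)) = 17.
Baby table (197^j mod 263 for j=0..16):
  0:1  1:197  2:148  3:226  4:75  5:47  6:54  7:118
  8:102  9:106  10:105  11:171  12:23  13:60  14:248  15:201
  16:147
Giant step factor: 197^(-17) ≡ 127 (mod 263).
Scan 16·127^i mod 263 for i = 0, 1, …:
  i=0: 16   i=1: 191   i=2: 61   i=3: 120
  i=4: 249   i=5: 63   i=6: 111   i=7: 158
  i=8: 78   i=9: 175     …   i=14: 48
  i=15: 47
Match at i=15, j=5: n = 15·17 + 5 = 260.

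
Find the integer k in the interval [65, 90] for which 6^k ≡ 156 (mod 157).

78

Compute 6^65 mod 157 = 50, then multiply by 6 repeatedly:
  6^65=50  6^66=143  6^67=73  6^68=124  6^69=116
  6^70=68  6^71=94  6^72=93  6^73=87  6^74=51
  6^75=149  6^76=109  6^77=26  6^78=156
Found 156 at exponent 78.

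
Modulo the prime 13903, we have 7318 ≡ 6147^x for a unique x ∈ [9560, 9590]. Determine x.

9585

Compute 6147^9560 mod 13903 = 10124, then multiply by 6147 repeatedly:
  6147^9560=10124  6147^9561=2400  6147^9562=1717  6147^9563=2022  6147^9564=13855
  6147^9565=10810  6147^9566=6633  6147^9567=9455  6147^9568=5345  6147^9569=2926
  6147^9570=9543  6147^9571=4064  6147^9572=11620  6147^9573=8429  6147^9574=10485
  6147^9575=10890  6147^9576=11788  6147^9577=12303  6147^9578=8124  6147^9579=12555
  6147^9580=32  6147^9581=2062  6147^9582=9481  6147^9583=12234  6147^9584=1071
  6147^9585=7318
Found 7318 at exponent 9585.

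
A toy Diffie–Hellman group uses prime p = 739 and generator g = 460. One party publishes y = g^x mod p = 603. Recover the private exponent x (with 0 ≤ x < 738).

484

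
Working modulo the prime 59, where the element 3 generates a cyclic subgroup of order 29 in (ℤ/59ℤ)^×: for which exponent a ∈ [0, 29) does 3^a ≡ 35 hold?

Successive powers of 3 modulo 59:
  3^0=1  3^1=3  3^2=9  3^3=27  3^4=22  3^5=7
  3^6=21  3^7=4  3^8=12  3^9=36  3^10=49  3^11=29
  3^12=28  3^13=25  3^14=16  3^15=48  3^16=26  3^17=19
  3^18=57  3^19=53  3^20=41  3^21=5  3^22=15  3^23=45
  3^24=17  3^25=51  3^26=35
So 3^26 ≡ 35 (mod 59), giving a = 26.

26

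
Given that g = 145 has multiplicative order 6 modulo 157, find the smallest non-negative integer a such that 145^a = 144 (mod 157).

2

Successive powers of 145 modulo 157:
  145^0=1  145^1=145  145^2=144
So 145^2 ≡ 144 (mod 157), giving a = 2.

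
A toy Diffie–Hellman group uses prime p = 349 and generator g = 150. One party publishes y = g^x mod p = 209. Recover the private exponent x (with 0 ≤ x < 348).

Baby-step giant-step with m = ceil(sqrt(348)) = 19.
Baby table (150^j mod 349 for j=0..18):
  0:1  1:150  2:164  3:170  4:23  5:309  6:282  7:71
  8:180  9:127  10:204  11:237  12:301  13:129  14:155  15:216
  16:292  17:175  18:75
Giant step factor: 150^(-19) ≡ 166 (mod 349).
Scan 209·166^i mod 349 for i = 0, 1, …:
  i=0: 209   i=1: 143   i=2: 6   i=3: 298
  i=4: 259   i=5: 67   i=6: 303   i=7: 42
  i=8: 341   i=9: 68     …   i=13: 293
  i=14: 127
Match at i=14, j=9: x = 14·19 + 9 = 275.

275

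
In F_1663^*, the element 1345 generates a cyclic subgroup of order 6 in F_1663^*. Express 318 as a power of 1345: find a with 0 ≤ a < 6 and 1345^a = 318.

4

Successive powers of 1345 modulo 1663:
  1345^0=1  1345^1=1345  1345^2=1344  1345^3=1662  1345^4=318
So 1345^4 ≡ 318 (mod 1663), giving a = 4.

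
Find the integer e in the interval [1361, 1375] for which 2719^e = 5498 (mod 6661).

1369

Compute 2719^1361 mod 6661 = 4957, then multiply by 2719 repeatedly:
  2719^1361=4957  2719^1362=2880  2719^1363=4045  2719^1364=1044  2719^1365=1050
  2719^1366=4042  2719^1367=6209  2719^1368=3297  2719^1369=5498
Found 5498 at exponent 1369.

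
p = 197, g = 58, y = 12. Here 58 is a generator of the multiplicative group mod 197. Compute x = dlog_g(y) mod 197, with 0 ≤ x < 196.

95

Baby-step giant-step with m = ceil(sqrt(196)) = 14.
Baby table (58^j mod 197 for j=0..13):
  0:1  1:58  2:15  3:82  4:28  5:48  6:26  7:129
  8:193  9:162  10:137  11:66  12:85  13:5
Giant step factor: 58^(-14) ≡ 161 (mod 197).
Scan 12·161^i mod 197 for i = 0, 1, …:
  i=0: 12   i=1: 159   i=2: 186   i=3: 2
  i=4: 125   i=5: 31   i=6: 66
Match at i=6, j=11: x = 6·14 + 11 = 95.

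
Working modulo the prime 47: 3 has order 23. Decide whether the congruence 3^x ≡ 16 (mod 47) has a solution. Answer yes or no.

16 ∈ ⟨3⟩ iff 16^23 ≡ 1 (mod 47), since |⟨3⟩| = 23.
16^23 mod 47 = 1.
Since 1 = 1, 16 lies in the subgroup.

yes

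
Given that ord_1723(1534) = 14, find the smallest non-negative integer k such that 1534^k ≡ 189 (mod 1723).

8

Successive powers of 1534 modulo 1723:
  1534^0=1  1534^1=1534  1534^2=1261  1534^3=1168  1534^4=1515  1534^5=1406
  1534^6=1331  1534^7=1722  1534^8=189
So 1534^8 ≡ 189 (mod 1723), giving k = 8.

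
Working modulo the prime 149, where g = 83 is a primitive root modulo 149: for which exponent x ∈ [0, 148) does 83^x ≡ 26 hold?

Baby-step giant-step with m = ceil(sqrt(148)) = 13.
Baby table (83^j mod 149 for j=0..12):
  0:1  1:83  2:35  3:74  4:33  5:57  6:112  7:58
  8:46  9:93  10:120  11:126  12:28
Giant step factor: 83^(-13) ≡ 72 (mod 149).
Scan 26·72^i mod 149 for i = 0, 1, …:
  i=0: 26   i=1: 84   i=2: 88   i=3: 78
  i=4: 103   i=5: 115   i=6: 85   i=7: 11
  i=8: 47   i=9: 106   i=10: 33
Match at i=10, j=4: x = 10·13 + 4 = 134.

134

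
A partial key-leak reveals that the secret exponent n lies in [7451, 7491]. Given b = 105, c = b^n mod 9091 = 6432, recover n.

Compute 105^7451 mod 9091 = 9071, then multiply by 105 repeatedly:
  105^7451=9071  105^7452=6991  105^7453=6775  105^7454=2277  105^7455=2719
  105^7456=3674  105^7457=3948  105^7458=5445  105^7459=8083  105^7460=3252
  105^7461=5093  105^7462=7487  105^7463=4309  105^7464=6986  105^7465=6250
  105^7466=1698  105^7467=5561  105^7468=2081  105^7469=321  105^7470=6432
Found 6432 at exponent 7470.

7470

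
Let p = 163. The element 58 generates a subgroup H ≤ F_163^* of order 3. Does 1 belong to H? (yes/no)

yes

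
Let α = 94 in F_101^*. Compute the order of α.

The order of 94 must divide p − 1 = 100 = 2^2 · 5^2.
Divisors: 1, 2, 4, 5, 10, 20, 25, 50, 100.
Check each in increasing order: 94^1 ≡ 94;  94^2 ≡ 49;  94^4 ≡ 78;  94^5 ≡ 60;  94^10 ≡ 65;  94^20 ≡ 84;  94^25 ≡ 91;  94^50 ≡ 100;  94^100 ≡ 1.
Smallest exponent giving 1 is 100.

100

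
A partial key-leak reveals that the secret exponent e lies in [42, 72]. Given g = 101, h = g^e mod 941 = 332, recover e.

68

Compute 101^42 mod 941 = 845, then multiply by 101 repeatedly:
  101^42=845  101^43=655  101^44=285  101^45=555  101^46=536
  101^47=499  101^48=526  101^49=430  101^50=144  101^51=429
  101^52=43  101^53=579  101^54=137  101^55=663  101^56=152
  101^57=296  101^58=725  101^59=768  101^60=406  101^61=543
  101^62=265  101^63=417  101^64=713  101^65=497  101^66=324
  101^67=730  101^68=332
Found 332 at exponent 68.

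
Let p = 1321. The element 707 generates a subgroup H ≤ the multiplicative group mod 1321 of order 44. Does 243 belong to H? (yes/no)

243 ∈ ⟨707⟩ iff 243^44 ≡ 1 (mod 1321), since |⟨707⟩| = 44.
243^44 mod 1321 = 1.
Since 1 = 1, 243 lies in the subgroup.

yes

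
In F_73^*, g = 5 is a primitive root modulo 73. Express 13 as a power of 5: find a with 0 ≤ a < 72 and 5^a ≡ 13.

59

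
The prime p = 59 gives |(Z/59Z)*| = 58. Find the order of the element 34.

58

The order of 34 must divide p − 1 = 58 = 2 · 29.
Divisors: 1, 2, 29, 58.
Check each in increasing order: 34^1 ≡ 34;  34^2 ≡ 35;  34^29 ≡ 58;  34^58 ≡ 1.
Smallest exponent giving 1 is 58.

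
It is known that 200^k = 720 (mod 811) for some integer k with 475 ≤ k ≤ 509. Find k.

496

Compute 200^475 mod 811 = 12, then multiply by 200 repeatedly:
  200^475=12  200^476=778  200^477=699  200^478=308  200^479=775
  200^480=99  200^481=336  200^482=698  200^483=108  200^484=514
  200^485=614  200^486=339  200^487=487  200^488=80  200^489=591
  200^490=605  200^491=161  200^492=571  200^493=660  200^494=618
  200^495=328  200^496=720
Found 720 at exponent 496.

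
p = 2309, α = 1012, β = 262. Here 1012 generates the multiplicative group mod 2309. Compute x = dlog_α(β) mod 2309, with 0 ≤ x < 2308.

676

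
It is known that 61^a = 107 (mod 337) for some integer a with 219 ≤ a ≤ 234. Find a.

Compute 61^219 mod 337 = 275, then multiply by 61 repeatedly:
  61^219=275  61^220=262  61^221=143  61^222=298  61^223=317
  61^224=128  61^225=57  61^226=107
Found 107 at exponent 226.

226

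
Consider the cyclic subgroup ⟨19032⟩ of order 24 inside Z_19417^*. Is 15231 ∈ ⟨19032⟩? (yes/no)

⟨19032⟩ has order 24; its elements mod 19417 are {1, 62, 385, 3844, 4186, 4248, 4452, 4453, 5324, 5709, 7111, 8462, 10955, 12306, 13708, 14093, 14964, 14965, 15169, 15231, 15573, 19032, 19355, 19416}.
15231 is in this set.

yes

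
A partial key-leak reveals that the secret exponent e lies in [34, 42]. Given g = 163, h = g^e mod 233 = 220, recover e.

Compute 163^34 mod 233 = 14, then multiply by 163 repeatedly:
  163^34=14  163^35=185  163^36=98  163^37=130  163^38=220
Found 220 at exponent 38.

38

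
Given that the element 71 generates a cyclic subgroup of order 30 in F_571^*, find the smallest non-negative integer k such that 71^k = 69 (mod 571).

7

Successive powers of 71 modulo 571:
  71^0=1  71^1=71  71^2=473  71^3=465  71^4=468  71^5=110
  71^6=387  71^7=69
So 71^7 ≡ 69 (mod 571), giving k = 7.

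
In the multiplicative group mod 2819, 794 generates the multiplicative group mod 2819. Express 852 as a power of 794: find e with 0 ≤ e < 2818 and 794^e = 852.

2249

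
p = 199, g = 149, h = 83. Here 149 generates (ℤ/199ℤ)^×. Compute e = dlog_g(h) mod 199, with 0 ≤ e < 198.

Baby-step giant-step with m = ceil(sqrt(198)) = 15.
Baby table (149^j mod 199 for j=0..14):
  0:1  1:149  2:112  3:171  4:7  5:48  6:187  7:3
  8:49  9:137  10:115  11:21  12:144  13:163  14:9
Giant step factor: 149^(-15) ≡ 88 (mod 199).
Scan 83·88^i mod 199 for i = 0, 1, …:
  i=0: 83   i=1: 140   i=2: 181   i=3: 8
  i=4: 107   i=5: 63   i=6: 171
Match at i=6, j=3: e = 6·15 + 3 = 93.

93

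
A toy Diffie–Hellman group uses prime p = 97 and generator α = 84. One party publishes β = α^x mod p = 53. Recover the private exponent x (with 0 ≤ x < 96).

Baby-step giant-step with m = ceil(sqrt(96)) = 10.
Baby table (84^j mod 97 for j=0..9):
  0:1  1:84  2:72  3:34  4:43  5:23  6:89  7:7
  8:6  9:19
Giant step factor: 84^(-10) ≡ 86 (mod 97).
Scan 53·86^i mod 97 for i = 0, 1, …:
  i=0: 53   i=1: 96   i=2: 11   i=3: 73
  i=4: 70   i=5: 6
Match at i=5, j=8: x = 5·10 + 8 = 58.

58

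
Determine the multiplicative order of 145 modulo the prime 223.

The order of 145 must divide p − 1 = 222 = 2 · 3 · 37.
Divisors: 1, 2, 3, 6, 37, 74, 111, 222.
Check each in increasing order: 145^1 ≡ 145;  145^2 ≡ 63;  145^3 ≡ 215;  145^6 ≡ 64;  145^37 ≡ 184;  145^74 ≡ 183;  145^111 ≡ 222;  145^222 ≡ 1.
Smallest exponent giving 1 is 222.

222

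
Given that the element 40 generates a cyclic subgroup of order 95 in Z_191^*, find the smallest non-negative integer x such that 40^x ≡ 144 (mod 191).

44

Baby-step giant-step with m = ceil(sqrt(95)) = 10.
Baby table (40^j mod 191 for j=0..9):
  0:1  1:40  2:72  3:15  4:27  5:125  6:34  7:23
  8:156  9:128
Giant step factor: 40^(-10) ≡ 160 (mod 191).
Scan 144·160^i mod 191 for i = 0, 1, …:
  i=0: 144   i=1: 120   i=2: 100   i=3: 147
  i=4: 27
Match at i=4, j=4: x = 4·10 + 4 = 44.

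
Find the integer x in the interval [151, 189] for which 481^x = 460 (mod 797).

162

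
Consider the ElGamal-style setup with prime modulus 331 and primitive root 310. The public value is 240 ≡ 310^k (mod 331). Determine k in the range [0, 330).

43

Baby-step giant-step with m = ceil(sqrt(330)) = 19.
Baby table (310^j mod 331 for j=0..18):
  0:1  1:310  2:110  3:7  4:184  5:108  6:49  7:295
  8:94  9:12  10:79  11:327  12:84  13:222  14:303  15:257
  16:230  17:135  18:144
Giant step factor: 310^(-19) ≡ 228 (mod 331).
Scan 240·228^i mod 331 for i = 0, 1, …:
  i=0: 240   i=1: 105   i=2: 108
Match at i=2, j=5: k = 2·19 + 5 = 43.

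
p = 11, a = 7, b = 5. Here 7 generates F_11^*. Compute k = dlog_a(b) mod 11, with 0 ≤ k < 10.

2

Successive powers of 7 modulo 11:
  7^0=1  7^1=7  7^2=5
So 7^2 ≡ 5 (mod 11), giving k = 2.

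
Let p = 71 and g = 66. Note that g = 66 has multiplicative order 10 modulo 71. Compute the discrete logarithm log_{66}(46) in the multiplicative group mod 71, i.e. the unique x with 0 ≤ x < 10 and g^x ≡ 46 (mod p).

7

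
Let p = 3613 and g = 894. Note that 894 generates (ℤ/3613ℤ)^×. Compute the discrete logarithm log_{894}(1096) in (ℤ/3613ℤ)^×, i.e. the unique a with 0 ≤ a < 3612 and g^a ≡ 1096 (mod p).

3398

Baby-step giant-step with m = ceil(sqrt(3612)) = 61.
Baby table (894^j mod 3613 for j=0..60):
  0:1  1:894  2:763  3:2878  4:476  5:2823  6:1888  7:601
  8:2570  9:3325  10:2664  11:649  12:2126  13:206  14:3514  15:1819
  16:336  17:505  18:3458  19:2337  20:964  21:1922  22:2093  23:3221
  24:13  25:783  26:2693  27:1284  28:2575  29:569  30:2866  31:587
  32:893  33:3482  34:2115  35:1211  36:2347  37:2678  38:2326  39:1969
  40:755  41:2952  42:1598  43:1477  44:1693  45:3308  46:1918  47:2130
  48:169  49:2953  50:2492  51:2240  52:958  53:171  54:1128  55:405
  56:770  57:1910  58:2204  59:1291  60:1607
Giant step factor: 894^(-61) ≡ 3462 (mod 3613).
Scan 1096·3462^i mod 3613 for i = 0, 1, …:
  i=0: 1096   i=1: 702   i=2: 2388   i=3: 712
  i=4: 878   i=5: 1103   i=6: 3258   i=7: 3023
  i=8: 2378   i=9: 2222     …   i=54: 62
  i=55: 1477
Match at i=55, j=43: a = 55·61 + 43 = 3398.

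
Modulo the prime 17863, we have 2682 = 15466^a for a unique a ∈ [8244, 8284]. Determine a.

8254

Compute 15466^8244 mod 17863 = 12508, then multiply by 15466 repeatedly:
  15466^8244=12508  15466^8245=10301  15466^8246=13032  15466^8247=4683  15466^8248=10676
  15466^8249=7307  15466^8250=8724  15466^8251=6145  15466^8252=7410  15466^8253=11915
  15466^8254=2682
Found 2682 at exponent 8254.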